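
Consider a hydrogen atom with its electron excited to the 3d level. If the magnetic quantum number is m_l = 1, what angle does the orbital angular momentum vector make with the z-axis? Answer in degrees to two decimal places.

θ ≈ 65.91°

The 3d level has l = 2.
|L| = ℏ√(l(l+1)) = √6 ℏ.
L_z = m_l ℏ = 1ℏ.
cos θ = L_z/|L| = 1/√6, so θ ≈ 65.91°.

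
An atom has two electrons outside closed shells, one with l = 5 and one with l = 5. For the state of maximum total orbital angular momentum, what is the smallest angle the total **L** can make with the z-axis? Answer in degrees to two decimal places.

Angular momentum addition gives L = |l₁ − l₂|, …, l₁ + l₂.
Allowed values: L = 0, 1, 2, 3, 4, 5, 6, 7, 8, 9, 10.
The maximum is L = 10, with |L_tot| = ℏ√(10·11) = √110 ℏ.
The minimum angle with z is arccos(10/√110) ≈ 17.55°.

θ_min ≈ 17.55°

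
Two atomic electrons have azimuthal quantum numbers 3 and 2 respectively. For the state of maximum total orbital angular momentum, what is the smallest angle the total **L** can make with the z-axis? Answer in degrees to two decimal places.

By the triangle rule, |l₁ − l₂| ≤ L ≤ l₁ + l₂.
L ∈ {1, 2, 3, 4, 5}.
The maximum is L = 5, with |L_tot| = ℏ√(5·6) = √30 ℏ.
The minimum angle with z is arccos(5/√30) ≈ 24.09°.

θ_min ≈ 24.09°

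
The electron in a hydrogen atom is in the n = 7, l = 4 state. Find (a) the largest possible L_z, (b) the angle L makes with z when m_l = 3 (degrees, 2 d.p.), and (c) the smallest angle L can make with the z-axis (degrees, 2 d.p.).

L_z,max = lℏ = 4ℏ.
For m_l = 3: cos θ = 3/√20, θ ≈ 47.87°.
cos θ_min = 4/√20, so θ_min ≈ 26.57°.

L_z,max = 4ℏ; θ(m_l=3) ≈ 47.87°; θ_min ≈ 26.57°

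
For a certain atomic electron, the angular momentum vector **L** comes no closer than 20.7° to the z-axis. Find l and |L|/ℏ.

cos²θ_min = l/(l+1) = 0.8751.
Thus l = 0.8751/(1 − 0.8751) ≈ 7.
Then |L| = ℏ√(7·8) = 2√14 ℏ.

l = 7, |L| = 2√14 ℏ ≈ 7.483ℏ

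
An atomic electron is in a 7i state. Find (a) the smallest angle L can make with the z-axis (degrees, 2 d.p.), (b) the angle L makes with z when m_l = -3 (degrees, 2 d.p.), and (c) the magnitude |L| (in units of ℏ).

θ_min ≈ 22.21°; θ(m_l=-3) ≈ 117.58°; |L| = √42 ℏ ≈ 6.481ℏ

For 7i, l = 6.
cos θ_min = 6/√42, so θ_min ≈ 22.21°.
For m_l = -3: cos θ = -3/√42, θ ≈ 117.58°.
|L| = ℏ√(6·7) = √42 ℏ ≈ 6.481ℏ.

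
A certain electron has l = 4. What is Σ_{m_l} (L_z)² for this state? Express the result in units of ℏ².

The allowed m_l values are -4, -3, -2, -1, 0, 1, 2, 3, 4.
Σ m_l² = l(l+1)(2l+1)/3 = 4·5·9/3 = 60.

Σ(L_z)² = 60 ℏ²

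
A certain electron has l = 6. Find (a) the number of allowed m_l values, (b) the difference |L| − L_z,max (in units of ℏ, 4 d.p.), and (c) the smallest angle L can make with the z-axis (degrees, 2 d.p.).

13 values; |L|−L_z,max ≈ 0.4807ℏ; θ_min ≈ 22.21°

There are 2l+1 = 13 values of m_l.
|L| − L_z,max = (√42 − 6)ℏ ≈ 0.4807ℏ.
cos θ_min = 6/√42, so θ_min ≈ 22.21°.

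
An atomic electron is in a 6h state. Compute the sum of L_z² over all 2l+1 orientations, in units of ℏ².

Σ(L_z)² = 110 ℏ²

The 6h subshell has l = 5.
m_l runs from −5 to 5, i.e. {-5, -4, -3, -2, -1, 0, 1, 2, 3, 4, 5}.
Σ m_l² = 2·(1 + 4 + 9 + 16 + 25) = 110.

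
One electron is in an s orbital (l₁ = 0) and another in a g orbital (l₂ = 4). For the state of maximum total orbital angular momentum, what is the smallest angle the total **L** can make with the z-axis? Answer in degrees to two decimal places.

The total orbital quantum number L ranges from |l₁ − l₂| to l₁ + l₂ in integer steps.
Allowed values: L = 4.
The maximum is L = 4, with |L_tot| = ℏ√(4·5) = 2√5 ℏ.
The minimum angle with z is arccos(4/√20) ≈ 26.57°.

θ_min ≈ 26.57°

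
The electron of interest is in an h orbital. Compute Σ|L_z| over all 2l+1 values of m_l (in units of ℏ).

An h state has l = 5.
m_l ∈ {-5, -4, -3, -2, -1, 0, 1, 2, 3, 4, 5}.
Σ|m_l| = l(l+1) = 30.

Σ|L_z| = 30 ℏ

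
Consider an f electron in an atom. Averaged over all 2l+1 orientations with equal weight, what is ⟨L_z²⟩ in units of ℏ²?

⟨L_z²⟩ = 4 ℏ²

An f state has l = 3.
m_l ∈ {-3, -2, -1, 0, 1, 2, 3}.
⟨L_z²⟩ = ℏ²·l(l+1)/3 = 4ℏ².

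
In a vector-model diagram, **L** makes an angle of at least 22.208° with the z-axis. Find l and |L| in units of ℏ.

cos θ_min = l/√(l(l+1)) = √(l/(l+1)), so l/(l+1) = cos²(22.208°) = 0.8571.
Solving: l = 6.
Then |L| = ℏ√(6·7) = √42 ℏ.

l = 6, |L| = √42 ℏ ≈ 6.481ℏ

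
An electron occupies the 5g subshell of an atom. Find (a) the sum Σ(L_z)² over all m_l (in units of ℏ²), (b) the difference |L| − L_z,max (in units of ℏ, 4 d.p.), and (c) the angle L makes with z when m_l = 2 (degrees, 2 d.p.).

5g means n = 5, l = 4.
Σ m_l² = 60, so Σ(L_z)² = 60 ℏ².
|L| − L_z,max = (2√5 − 4)ℏ ≈ 0.4721ℏ.
For m_l = 2: cos θ = 2/√20, θ ≈ 63.43°.

Σ(L_z)² = 60 ℏ²; |L|−L_z,max ≈ 0.4721ℏ; θ(m_l=2) ≈ 63.43°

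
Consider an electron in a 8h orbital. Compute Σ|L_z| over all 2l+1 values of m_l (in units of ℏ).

Σ|L_z| = 30 ℏ

The 8h subshell has l = 5.
The allowed m_l values are -5, -4, -3, -2, -1, 0, 1, 2, 3, 4, 5.
Σ|m_l| = l(l+1) = 30.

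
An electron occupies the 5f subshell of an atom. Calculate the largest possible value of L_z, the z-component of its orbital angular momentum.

For 5f, l = 3.
L_z = m_l ℏ with m_l ∈ {−3, …, 3}; the maximum is m_l = 3.

L_z,max = 3ℏ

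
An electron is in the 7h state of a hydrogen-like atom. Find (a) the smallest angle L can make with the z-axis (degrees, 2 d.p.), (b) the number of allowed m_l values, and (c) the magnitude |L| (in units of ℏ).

θ_min ≈ 24.09°; 11 values; |L| = √30 ℏ ≈ 5.477ℏ

For 7h, l = 5.
cos θ_min = 5/√30, so θ_min ≈ 24.09°.
There are 2l+1 = 11 values of m_l.
|L| = ℏ√(5·6) = √30 ℏ ≈ 5.477ℏ.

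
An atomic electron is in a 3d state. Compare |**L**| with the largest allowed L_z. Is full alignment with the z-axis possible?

No: L_z,max = 2ℏ < |L| = √6 ℏ ≈ 2.449ℏ

For 3d, l = 2.
|L| = √6 ℏ ≈ 2.4495ℏ, while L_z,max = lℏ = 2ℏ.
Since |L| > L_z,max, the vector can never point exactly along z; the closest it comes is θ_min = arccos(2/√6) ≈ 35.3°.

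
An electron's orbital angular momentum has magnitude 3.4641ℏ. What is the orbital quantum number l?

l = 3

(|L|/ℏ)² = l(l+1) = 12.
The positive root is l = 3.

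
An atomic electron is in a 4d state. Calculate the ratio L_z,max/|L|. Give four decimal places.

For 4d, l = 2.
|L| = √6 ℏ ≈ 2.4495ℏ, while L_z,max = lℏ = 2ℏ.
L_z,max/|L| = 2/√6 = 0.8165.

L_z,max/|L| = 0.8165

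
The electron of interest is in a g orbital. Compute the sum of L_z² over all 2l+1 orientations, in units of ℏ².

For a g orbital, l = 4.
The allowed m_l values are -4, -3, -2, -1, 0, 1, 2, 3, 4.
Summing m² from −4 to 4: Σ m_l² = 60.

Σ(L_z)² = 60 ℏ²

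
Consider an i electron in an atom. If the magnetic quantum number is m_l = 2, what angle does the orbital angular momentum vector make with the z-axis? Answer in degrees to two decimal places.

The letter i corresponds to l = 6.
|L| = ℏ√(l(l+1)) = √42 ℏ.
L_z = m_l ℏ = 2ℏ.
cos θ = L_z/|L| = 2/√42, so θ ≈ 72.02°.

θ ≈ 72.02°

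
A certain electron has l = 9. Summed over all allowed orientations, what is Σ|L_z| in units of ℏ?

The allowed m_l values are -9, -8, -7, -6, -5, -4, -3, -2, -1, 0, 1, 2, 3, 4, 5, 6, 7, 8, 9.
Σ|m_l| = 2·9(9+1)/2 = 90.

Σ|L_z| = 90 ℏ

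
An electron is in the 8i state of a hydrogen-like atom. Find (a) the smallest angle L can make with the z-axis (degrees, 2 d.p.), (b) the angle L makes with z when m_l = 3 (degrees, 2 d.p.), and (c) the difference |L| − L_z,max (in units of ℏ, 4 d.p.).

θ_min ≈ 22.21°; θ(m_l=3) ≈ 62.42°; |L|−L_z,max ≈ 0.4807ℏ

The 8i subshell has l = 6.
cos θ_min = 6/√42, so θ_min ≈ 22.21°.
For m_l = 3: cos θ = 3/√42, θ ≈ 62.42°.
|L| − L_z,max = (√42 − 6)ℏ ≈ 0.4807ℏ.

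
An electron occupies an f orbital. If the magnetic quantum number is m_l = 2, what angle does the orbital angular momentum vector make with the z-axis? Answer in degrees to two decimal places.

θ ≈ 54.74°

For an f orbital, l = 3.
|L|² = l(l+1)ℏ² = 12ℏ², so |L| = 2√3 ℏ.
L_z = m_l ℏ = 2ℏ.
cos θ = L_z/|L| = 2/√12, so θ ≈ 54.74°.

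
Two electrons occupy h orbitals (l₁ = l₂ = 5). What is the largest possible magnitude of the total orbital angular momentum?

|L_tot|_max = √110 ℏ ≈ 10.488ℏ

Angular momentum addition gives L = |l₁ − l₂|, …, l₁ + l₂.
L ∈ {0, 1, 2, 3, 4, 5, 6, 7, 8, 9, 10}.
The largest magnitude corresponds to L = 10: |L_tot| = ℏ√(10·11) = √110 ℏ.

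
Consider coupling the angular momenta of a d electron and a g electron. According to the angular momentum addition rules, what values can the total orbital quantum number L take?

The total orbital quantum number L ranges from |l₁ − l₂| to l₁ + l₂ in integer steps.
Allowed values: L = 2, 3, 4, 5, 6.

L = 2, 3, 4, 5, 6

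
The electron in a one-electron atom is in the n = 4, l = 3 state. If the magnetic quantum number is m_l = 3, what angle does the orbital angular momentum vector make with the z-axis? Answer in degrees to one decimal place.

θ ≈ 30.0°

|L|² = l(l+1)ℏ² = 12ℏ², so |L| = 2√3 ℏ.
L_z = m_l ℏ = 3ℏ.
cos θ = L_z/|L| = 3/√12, so θ ≈ 30.0°.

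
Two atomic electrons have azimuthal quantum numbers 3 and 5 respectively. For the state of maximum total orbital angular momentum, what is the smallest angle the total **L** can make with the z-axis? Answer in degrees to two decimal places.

θ_min ≈ 19.47°

L runs from |3 − 5| = 2 to 3 + 5 = 8.
L ∈ {2, 3, 4, 5, 6, 7, 8}.
The maximum is L = 8, with |L_tot| = ℏ√(8·9) = 6√2 ℏ.
The minimum angle with z is arccos(8/√72) ≈ 19.47°.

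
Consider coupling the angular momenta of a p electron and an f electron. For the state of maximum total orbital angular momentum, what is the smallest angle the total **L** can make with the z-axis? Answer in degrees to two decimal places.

θ_min ≈ 26.57°

By the triangle rule, |l₁ − l₂| ≤ L ≤ l₁ + l₂.
L ∈ {2, 3, 4}.
The maximum is L = 4, with |L_tot| = ℏ√(4·5) = 2√5 ℏ.
The minimum angle with z is arccos(4/√20) ≈ 26.57°.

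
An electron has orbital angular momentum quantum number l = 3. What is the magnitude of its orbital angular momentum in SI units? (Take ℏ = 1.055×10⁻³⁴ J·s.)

|L| = ℏ√(l(l+1)) = ℏ√(3·4) = 2√3 ℏ
Numerically, |L| = 3.464 × (1.055×10⁻³⁴ J·s) = 3.655×10⁻³⁴ J·s.

|L| = 3.655×10⁻³⁴ J·s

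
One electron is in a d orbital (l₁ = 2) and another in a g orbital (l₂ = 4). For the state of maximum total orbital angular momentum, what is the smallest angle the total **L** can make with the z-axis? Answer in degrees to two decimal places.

Angular momentum addition gives L = |l₁ − l₂|, …, l₁ + l₂.
So L can be 2, 3, 4, 5, 6.
The maximum is L = 6, with |L_tot| = ℏ√(6·7) = √42 ℏ.
The minimum angle with z is arccos(6/√42) ≈ 22.21°.

θ_min ≈ 22.21°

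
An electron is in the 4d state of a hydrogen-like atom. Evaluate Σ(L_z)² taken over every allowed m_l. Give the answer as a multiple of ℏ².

Σ(L_z)² = 10 ℏ²

For 4d, l = 2.
m_l runs from −2 to 2, i.e. {-2, -1, 0, 1, 2}.
Summing m² from −2 to 2: Σ m_l² = 10.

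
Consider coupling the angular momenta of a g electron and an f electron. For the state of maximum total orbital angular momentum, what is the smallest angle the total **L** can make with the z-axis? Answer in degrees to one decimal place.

θ_min ≈ 20.7°

By the triangle rule, |l₁ − l₂| ≤ L ≤ l₁ + l₂.
So L can be 1, 2, 3, 4, 5, 6, 7.
The maximum is L = 7, with |L_tot| = ℏ√(7·8) = 2√14 ℏ.
The minimum angle with z is arccos(7/√56) ≈ 20.7°.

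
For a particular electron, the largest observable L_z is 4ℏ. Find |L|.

The maximum L_z equals lℏ, giving l = 4.
|L| = ℏ√(l(l+1)) = 2√5 ℏ.

|L| = 2√5 ℏ ≈ 4.472ℏ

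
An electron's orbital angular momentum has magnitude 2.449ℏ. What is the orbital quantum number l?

l = 2

|L| = ℏ√(l(l+1)), so l(l+1) = 6.
l² + l − 6 = 0 ⇒ l = 2.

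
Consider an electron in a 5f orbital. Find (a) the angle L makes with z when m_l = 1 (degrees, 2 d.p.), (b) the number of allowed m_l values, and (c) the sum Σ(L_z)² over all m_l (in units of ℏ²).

5f means n = 5, l = 3.
For m_l = 1: cos θ = 1/√12, θ ≈ 73.22°.
There are 2l+1 = 7 values of m_l.
Σ m_l² = 28, so Σ(L_z)² = 28 ℏ².

θ(m_l=1) ≈ 73.22°; 7 values; Σ(L_z)² = 28 ℏ²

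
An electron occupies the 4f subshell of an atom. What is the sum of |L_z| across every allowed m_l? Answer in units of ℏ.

For 4f, l = 3.
m_l ∈ {-3, -2, -1, 0, 1, 2, 3}.
Σ|m_l| = l(l+1) = 12.

Σ|L_z| = 12 ℏ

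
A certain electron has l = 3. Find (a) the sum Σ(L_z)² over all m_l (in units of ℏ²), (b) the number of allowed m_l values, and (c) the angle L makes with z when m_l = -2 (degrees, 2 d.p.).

Σ(L_z)² = 28 ℏ²; 7 values; θ(m_l=-2) ≈ 125.26°

Σ m_l² = 28, so Σ(L_z)² = 28 ℏ².
There are 2l+1 = 7 values of m_l.
For m_l = -2: cos θ = -2/√12, θ ≈ 125.26°.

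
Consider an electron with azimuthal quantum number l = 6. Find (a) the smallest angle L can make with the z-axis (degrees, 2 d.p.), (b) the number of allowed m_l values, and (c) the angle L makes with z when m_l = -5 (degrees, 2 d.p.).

cos θ_min = 6/√42, so θ_min ≈ 22.21°.
There are 2l+1 = 13 values of m_l.
For m_l = -5: cos θ = -5/√42, θ ≈ 140.49°.

θ_min ≈ 22.21°; 13 values; θ(m_l=-5) ≈ 140.49°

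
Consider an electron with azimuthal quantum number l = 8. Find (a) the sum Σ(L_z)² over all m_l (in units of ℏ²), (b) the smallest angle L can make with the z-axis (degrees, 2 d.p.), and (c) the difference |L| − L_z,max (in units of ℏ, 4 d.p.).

Σ m_l² = 408, so Σ(L_z)² = 408 ℏ².
cos θ_min = 8/√72, so θ_min ≈ 19.47°.
|L| − L_z,max = (6√2 − 8)ℏ ≈ 0.4853ℏ.

Σ(L_z)² = 408 ℏ²; θ_min ≈ 19.47°; |L|−L_z,max ≈ 0.4853ℏ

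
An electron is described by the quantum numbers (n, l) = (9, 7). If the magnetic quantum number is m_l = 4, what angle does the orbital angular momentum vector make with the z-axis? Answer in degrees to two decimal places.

|L| = √(l(l+1)) ℏ = 2√14 ℏ.
L_z = m_l ℏ = 4ℏ.
cos θ = L_z/|L| = 4/√56, so θ ≈ 57.69°.

θ ≈ 57.69°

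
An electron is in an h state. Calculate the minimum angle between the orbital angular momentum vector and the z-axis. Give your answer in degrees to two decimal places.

For an h orbital, l = 5.
|L|² = l(l+1)ℏ² = 30ℏ², so |L| = √30 ℏ.
The smallest angle corresponds to the largest L_z, i.e. m_l = l = 5, giving L_z = 5ℏ.
cos θ_min = 5/√30, so θ_min ≈ 24.09°.

θ_min ≈ 24.09°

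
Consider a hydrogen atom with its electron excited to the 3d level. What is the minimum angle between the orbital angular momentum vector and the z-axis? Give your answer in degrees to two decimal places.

The 3d level has l = 2.
|L| = ℏ√(l(l+1)) = √6 ℏ.
The smallest angle corresponds to the largest L_z, i.e. m_l = l = 2, giving L_z = 2ℏ.
cos θ_min = 2/√6, so θ_min ≈ 35.26°.

θ_min ≈ 35.26°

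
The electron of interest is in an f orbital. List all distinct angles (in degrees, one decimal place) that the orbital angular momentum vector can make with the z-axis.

θ ∈ {30.0°, 54.7°, 73.2°, 90.0°, 106.8°, 125.3°, 150.0°}

The letter f corresponds to l = 3.
|L|² = l(l+1)ℏ² = 12ℏ², so |L| = 2√3 ℏ.
cos θ = m_l/√12 for each m_l ∈ {-3, -2, -1, 0, 1, 2, 3}.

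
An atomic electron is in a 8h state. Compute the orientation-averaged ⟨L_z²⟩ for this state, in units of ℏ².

⟨L_z²⟩ = 10 ℏ²

The 8h subshell has l = 5.
The allowed m_l values are -5, -4, -3, -2, -1, 0, 1, 2, 3, 4, 5.
⟨L_z²⟩ = ℏ²·l(l+1)/3 = 10ℏ².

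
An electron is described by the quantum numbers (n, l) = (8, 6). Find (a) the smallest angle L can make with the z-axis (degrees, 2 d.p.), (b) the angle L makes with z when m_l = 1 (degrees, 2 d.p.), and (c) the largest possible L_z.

cos θ_min = 6/√42, so θ_min ≈ 22.21°.
For m_l = 1: cos θ = 1/√42, θ ≈ 81.12°.
L_z,max = lℏ = 6ℏ.

θ_min ≈ 22.21°; θ(m_l=1) ≈ 81.12°; L_z,max = 6ℏ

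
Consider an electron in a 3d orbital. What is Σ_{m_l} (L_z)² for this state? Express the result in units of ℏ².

Σ(L_z)² = 10 ℏ²

For 3d, l = 2.
m_l runs from −2 to 2, i.e. {-2, -1, 0, 1, 2}.
Σ m_l² = 2·(1 + 4) = 10.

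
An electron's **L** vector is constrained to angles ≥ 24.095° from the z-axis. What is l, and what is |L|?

At minimum angle, m_l = l, so cos θ = l/√(l(l+1)); cos²θ = l/(l+1) = 0.8333.
Solving: l = 5.
Then |L| = ℏ√(5·6) = √30 ℏ.

l = 5, |L| = √30 ℏ ≈ 5.477ℏ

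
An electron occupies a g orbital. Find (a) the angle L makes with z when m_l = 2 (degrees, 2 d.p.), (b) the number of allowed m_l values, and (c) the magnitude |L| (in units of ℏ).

θ(m_l=2) ≈ 63.43°; 9 values; |L| = 2√5 ℏ ≈ 4.472ℏ

For a g orbital, l = 4.
For m_l = 2: cos θ = 2/√20, θ ≈ 63.43°.
There are 2l+1 = 9 values of m_l.
|L| = ℏ√(4·5) = 2√5 ℏ ≈ 4.472ℏ.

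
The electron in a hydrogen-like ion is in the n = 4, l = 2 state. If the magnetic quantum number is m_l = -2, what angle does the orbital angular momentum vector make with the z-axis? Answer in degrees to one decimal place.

|L| = ℏ√(l(l+1)) = √6 ℏ.
L_z = m_l ℏ = −2ℏ.
cos θ = L_z/|L| = -2/√6, so θ ≈ 144.7°.

θ ≈ 144.7°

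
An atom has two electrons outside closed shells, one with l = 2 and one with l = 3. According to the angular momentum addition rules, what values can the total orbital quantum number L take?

By the triangle rule, |l₁ − l₂| ≤ L ≤ l₁ + l₂.
So L can be 1, 2, 3, 4, 5.

L = 1, 2, 3, 4, 5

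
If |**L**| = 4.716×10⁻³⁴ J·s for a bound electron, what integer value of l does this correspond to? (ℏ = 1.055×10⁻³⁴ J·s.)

l = 4

|L|/ℏ = (4.716×10⁻³⁴)/(1.055×10⁻³⁴) ≈ 4.470.
l(l+1) ≈ 4.470² ≈ 19.98, so l = 4.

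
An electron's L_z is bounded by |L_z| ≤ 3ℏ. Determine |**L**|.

The maximum L_z equals lℏ, giving l = 3.
|L| = ℏ√(l(l+1)) = 2√3 ℏ.

|L| = 2√3 ℏ ≈ 3.464ℏ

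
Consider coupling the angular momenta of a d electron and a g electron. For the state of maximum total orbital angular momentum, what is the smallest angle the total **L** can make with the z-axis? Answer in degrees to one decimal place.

θ_min ≈ 22.2°

By the triangle rule, |l₁ − l₂| ≤ L ≤ l₁ + l₂.
So L can be 2, 3, 4, 5, 6.
The maximum is L = 6, with |L_tot| = ℏ√(6·7) = √42 ℏ.
The minimum angle with z is arccos(6/√42) ≈ 22.2°.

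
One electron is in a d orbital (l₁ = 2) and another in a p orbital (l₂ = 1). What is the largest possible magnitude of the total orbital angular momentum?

|L_tot|_max = 2√3 ℏ ≈ 3.464ℏ

By the triangle rule, |l₁ − l₂| ≤ L ≤ l₁ + l₂.
L ∈ {1, 2, 3}.
The largest magnitude corresponds to L = 3: |L_tot| = ℏ√(3·4) = 2√3 ℏ.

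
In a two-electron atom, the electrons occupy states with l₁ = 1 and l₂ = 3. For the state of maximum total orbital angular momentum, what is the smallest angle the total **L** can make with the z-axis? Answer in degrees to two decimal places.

The total orbital quantum number L ranges from |l₁ − l₂| to l₁ + l₂ in integer steps.
So L can be 2, 3, 4.
The maximum is L = 4, with |L_tot| = ℏ√(4·5) = 2√5 ℏ.
The minimum angle with z is arccos(4/√20) ≈ 26.57°.

θ_min ≈ 26.57°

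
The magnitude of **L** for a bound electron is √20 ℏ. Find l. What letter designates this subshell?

Since |L|² = l(l+1)ℏ², l(l+1) = 20.
l² + l − 20 = 0 ⇒ l = 4.

l = 4 (g orbital)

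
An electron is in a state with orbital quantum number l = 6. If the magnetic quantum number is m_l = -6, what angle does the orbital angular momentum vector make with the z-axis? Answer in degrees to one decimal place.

θ ≈ 157.8°

|L| = ℏ√(l(l+1)) = √42 ℏ.
L_z = m_l ℏ = −6ℏ.
cos θ = L_z/|L| = -6/√42, so θ ≈ 157.8°.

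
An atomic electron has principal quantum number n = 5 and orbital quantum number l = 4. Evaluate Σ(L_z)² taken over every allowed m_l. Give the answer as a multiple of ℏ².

Σ(L_z)² = 60 ℏ²

m_l runs from −4 to 4, i.e. {-4, -3, -2, -1, 0, 1, 2, 3, 4}.
Summing m² from −4 to 4: Σ m_l² = 60.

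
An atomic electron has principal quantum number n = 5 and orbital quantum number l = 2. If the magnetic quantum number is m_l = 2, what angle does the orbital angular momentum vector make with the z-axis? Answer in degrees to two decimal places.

θ ≈ 35.26°

|L| = √(l(l+1)) ℏ = √6 ℏ.
L_z = m_l ℏ = 2ℏ.
cos θ = L_z/|L| = 2/√6, so θ ≈ 35.26°.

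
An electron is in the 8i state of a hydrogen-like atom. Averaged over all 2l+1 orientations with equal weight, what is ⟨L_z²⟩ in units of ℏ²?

8i means n = 8, l = 6.
m_l ∈ {-6, -5, -4, -3, -2, -1, 0, 1, 2, 3, 4, 5, 6}.
⟨L_z²⟩ = ℏ²·l(l+1)/3 = 14ℏ².

⟨L_z²⟩ = 14 ℏ²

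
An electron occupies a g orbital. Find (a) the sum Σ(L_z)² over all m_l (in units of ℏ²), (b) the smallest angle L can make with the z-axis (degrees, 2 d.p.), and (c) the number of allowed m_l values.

Σ(L_z)² = 60 ℏ²; θ_min ≈ 26.57°; 9 values

The letter g corresponds to l = 4.
Σ m_l² = 60, so Σ(L_z)² = 60 ℏ².
cos θ_min = 4/√20, so θ_min ≈ 26.57°.
There are 2l+1 = 9 values of m_l.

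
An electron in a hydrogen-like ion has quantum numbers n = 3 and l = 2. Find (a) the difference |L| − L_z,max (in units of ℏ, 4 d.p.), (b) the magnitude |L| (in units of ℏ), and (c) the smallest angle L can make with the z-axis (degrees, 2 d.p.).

|L|−L_z,max ≈ 0.4495ℏ; |L| = √6 ℏ ≈ 2.449ℏ; θ_min ≈ 35.26°

|L| − L_z,max = (√6 − 2)ℏ ≈ 0.4495ℏ.
|L| = ℏ√(2·3) = √6 ℏ ≈ 2.449ℏ.
cos θ_min = 2/√6, so θ_min ≈ 35.26°.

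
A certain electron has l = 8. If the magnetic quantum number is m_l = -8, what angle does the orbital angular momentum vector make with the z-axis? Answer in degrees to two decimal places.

θ ≈ 160.53°

|L| = ℏ√(l(l+1)) = 6√2 ℏ.
L_z = m_l ℏ = −8ℏ.
cos θ = L_z/|L| = -8/√72, so θ ≈ 160.53°.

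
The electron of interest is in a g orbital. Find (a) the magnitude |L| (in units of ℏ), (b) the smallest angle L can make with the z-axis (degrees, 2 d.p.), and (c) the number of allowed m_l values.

A g state has l = 4.
|L| = ℏ√(4·5) = 2√5 ℏ ≈ 4.472ℏ.
cos θ_min = 4/√20, so θ_min ≈ 26.57°.
There are 2l+1 = 9 values of m_l.

|L| = 2√5 ℏ ≈ 4.472ℏ; θ_min ≈ 26.57°; 9 values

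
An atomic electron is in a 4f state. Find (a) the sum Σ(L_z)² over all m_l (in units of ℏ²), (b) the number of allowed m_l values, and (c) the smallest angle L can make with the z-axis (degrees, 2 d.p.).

Σ(L_z)² = 28 ℏ²; 7 values; θ_min ≈ 30.00°

4f means n = 4, l = 3.
Σ m_l² = 28, so Σ(L_z)² = 28 ℏ².
There are 2l+1 = 7 values of m_l.
cos θ_min = 3/√12, so θ_min ≈ 30.00°.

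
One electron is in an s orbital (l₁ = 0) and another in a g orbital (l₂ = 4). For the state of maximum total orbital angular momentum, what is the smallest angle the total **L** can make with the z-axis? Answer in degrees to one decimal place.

By the triangle rule, |l₁ − l₂| ≤ L ≤ l₁ + l₂.
L ∈ {4}.
The maximum is L = 4, with |L_tot| = ℏ√(4·5) = 2√5 ℏ.
The minimum angle with z is arccos(4/√20) ≈ 26.6°.

θ_min ≈ 26.6°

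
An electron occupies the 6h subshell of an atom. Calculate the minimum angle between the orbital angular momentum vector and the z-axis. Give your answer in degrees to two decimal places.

For 6h, l = 5.
|L| = ℏ√(l(l+1)) = √30 ℏ.
The smallest angle corresponds to the largest L_z, i.e. m_l = l = 5, giving L_z = 5ℏ.
cos θ_min = 5/√30, so θ_min ≈ 24.09°.

θ_min ≈ 24.09°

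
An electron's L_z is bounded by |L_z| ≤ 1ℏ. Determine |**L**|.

|L| = √2 ℏ ≈ 1.414ℏ

The maximum L_z equals lℏ, giving l = 1.
|L| = √(l(l+1)) ℏ = √2 ℏ.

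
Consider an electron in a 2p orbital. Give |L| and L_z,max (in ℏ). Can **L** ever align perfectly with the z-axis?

No: L_z,max = 1ℏ < |L| = √2 ℏ ≈ 1.414ℏ

For 2p, l = 1.
|L| = √2 ℏ ≈ 1.4142ℏ, while L_z,max = lℏ = 1ℏ.
Since |L| > L_z,max, the vector can never point exactly along z; the closest it comes is θ_min = arccos(1/√2) ≈ 45.0°.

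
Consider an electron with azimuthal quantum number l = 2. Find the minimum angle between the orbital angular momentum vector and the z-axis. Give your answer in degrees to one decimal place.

|L| = ℏ√(l(l+1)) = √6 ℏ.
The smallest angle corresponds to the largest L_z, i.e. m_l = l = 2, giving L_z = 2ℏ.
cos θ_min = 2/√6, so θ_min ≈ 35.3°.

θ_min ≈ 35.3°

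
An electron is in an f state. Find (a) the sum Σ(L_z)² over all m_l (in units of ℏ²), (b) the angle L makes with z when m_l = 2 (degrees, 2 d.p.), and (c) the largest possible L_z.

An f state has l = 3.
Σ m_l² = 28, so Σ(L_z)² = 28 ℏ².
For m_l = 2: cos θ = 2/√12, θ ≈ 54.74°.
L_z,max = lℏ = 3ℏ.

Σ(L_z)² = 28 ℏ²; θ(m_l=2) ≈ 54.74°; L_z,max = 3ℏ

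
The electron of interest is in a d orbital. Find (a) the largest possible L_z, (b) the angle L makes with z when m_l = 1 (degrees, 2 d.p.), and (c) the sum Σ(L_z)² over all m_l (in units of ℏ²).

D corresponds to l = 2.
L_z,max = lℏ = 2ℏ.
For m_l = 1: cos θ = 1/√6, θ ≈ 65.91°.
Σ m_l² = 10, so Σ(L_z)² = 10 ℏ².

L_z,max = 2ℏ; θ(m_l=1) ≈ 65.91°; Σ(L_z)² = 10 ℏ²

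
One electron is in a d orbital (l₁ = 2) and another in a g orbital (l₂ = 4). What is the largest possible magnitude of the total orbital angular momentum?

Angular momentum addition gives L = |l₁ − l₂|, …, l₁ + l₂.
L ∈ {2, 3, 4, 5, 6}.
The largest magnitude corresponds to L = 6: |L_tot| = ℏ√(6·7) = √42 ℏ.

|L_tot|_max = √42 ℏ ≈ 6.481ℏ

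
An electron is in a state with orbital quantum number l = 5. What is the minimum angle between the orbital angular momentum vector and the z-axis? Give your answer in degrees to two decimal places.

θ_min ≈ 24.09°

|L| = ℏ√(l(l+1)) = √30 ℏ.
The smallest angle corresponds to the largest L_z, i.e. m_l = l = 5, giving L_z = 5ℏ.
cos θ_min = 5/√30, so θ_min ≈ 24.09°.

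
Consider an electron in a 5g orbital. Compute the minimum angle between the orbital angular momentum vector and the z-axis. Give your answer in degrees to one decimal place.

θ_min ≈ 26.6°

For 5g, l = 4.
|L| = √(l(l+1)) ℏ = 2√5 ℏ.
The smallest angle corresponds to the largest L_z, i.e. m_l = l = 4, giving L_z = 4ℏ.
cos θ_min = 4/√20, so θ_min ≈ 26.6°.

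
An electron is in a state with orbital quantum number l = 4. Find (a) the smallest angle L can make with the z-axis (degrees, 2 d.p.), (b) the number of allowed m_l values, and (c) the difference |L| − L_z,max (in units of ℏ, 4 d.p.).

θ_min ≈ 26.57°; 9 values; |L|−L_z,max ≈ 0.4721ℏ

cos θ_min = 4/√20, so θ_min ≈ 26.57°.
There are 2l+1 = 9 values of m_l.
|L| − L_z,max = (2√5 − 4)ℏ ≈ 0.4721ℏ.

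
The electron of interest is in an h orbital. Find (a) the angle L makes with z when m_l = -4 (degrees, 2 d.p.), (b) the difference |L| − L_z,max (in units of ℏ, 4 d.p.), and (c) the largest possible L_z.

An h state has l = 5.
For m_l = -4: cos θ = -4/√30, θ ≈ 136.91°.
|L| − L_z,max = (√30 − 5)ℏ ≈ 0.4772ℏ.
L_z,max = lℏ = 5ℏ.

θ(m_l=-4) ≈ 136.91°; |L|−L_z,max ≈ 0.4772ℏ; L_z,max = 5ℏ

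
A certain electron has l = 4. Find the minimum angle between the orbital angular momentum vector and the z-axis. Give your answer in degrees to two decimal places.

|L| = √(l(l+1)) ℏ = 2√5 ℏ.
The smallest angle corresponds to the largest L_z, i.e. m_l = l = 4, giving L_z = 4ℏ.
cos θ_min = 4/√20, so θ_min ≈ 26.57°.

θ_min ≈ 26.57°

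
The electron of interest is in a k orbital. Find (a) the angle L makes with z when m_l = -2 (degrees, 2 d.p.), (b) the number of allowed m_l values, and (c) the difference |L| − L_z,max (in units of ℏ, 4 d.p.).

θ(m_l=-2) ≈ 105.50°; 15 values; |L|−L_z,max ≈ 0.4833ℏ

K corresponds to l = 7.
For m_l = -2: cos θ = -2/√56, θ ≈ 105.50°.
There are 2l+1 = 15 values of m_l.
|L| − L_z,max = (2√14 − 7)ℏ ≈ 0.4833ℏ.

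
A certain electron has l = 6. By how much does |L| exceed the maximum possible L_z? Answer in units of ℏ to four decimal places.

|L| = √42 ℏ ≈ 6.4807ℏ, while L_z,max = lℏ = 6ℏ.
The difference is (√42 − 6)ℏ ≈ 0.4807ℏ.

|L| − L_z,max ≈ 0.4807ℏ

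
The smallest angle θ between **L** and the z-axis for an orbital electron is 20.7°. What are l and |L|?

At minimum angle, m_l = l, so cos θ = l/√(l(l+1)); cos²θ = l/(l+1) = 0.8751.
Thus l = 0.8751/(1 − 0.8751) ≈ 7.
Then |L| = ℏ√(7·8) = 2√14 ℏ.

l = 7, |L| = 2√14 ℏ ≈ 7.483ℏ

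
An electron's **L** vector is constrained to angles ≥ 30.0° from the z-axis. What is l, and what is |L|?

l = 3, |L| = 2√3 ℏ ≈ 3.464ℏ

cos θ_min = l/√(l(l+1)) = √(l/(l+1)), so l/(l+1) = cos²(30.0°) = 0.7500.
Thus l = 0.7500/(1 − 0.7500) ≈ 3.
Then |L| = ℏ√(3·4) = 2√3 ℏ.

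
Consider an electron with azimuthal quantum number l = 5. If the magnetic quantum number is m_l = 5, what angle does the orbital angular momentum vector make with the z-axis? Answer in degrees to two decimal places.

|L| = √(l(l+1)) ℏ = √30 ℏ.
L_z = m_l ℏ = 5ℏ.
cos θ = L_z/|L| = 5/√30, so θ ≈ 24.09°.

θ ≈ 24.09°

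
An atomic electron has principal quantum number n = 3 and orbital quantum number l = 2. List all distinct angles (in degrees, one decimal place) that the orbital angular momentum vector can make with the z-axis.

θ ∈ {35.3°, 65.9°, 90.0°, 114.1°, 144.7°}

|L| = √(l(l+1)) ℏ = √6 ℏ.
cos θ = m_l/√6 for each m_l ∈ {-2, -1, 0, 1, 2}.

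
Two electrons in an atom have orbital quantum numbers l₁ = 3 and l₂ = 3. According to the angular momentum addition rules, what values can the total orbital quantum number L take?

L = 0, 1, 2, 3, 4, 5, 6

The total orbital quantum number L ranges from |l₁ − l₂| to l₁ + l₂ in integer steps.
Allowed values: L = 0, 1, 2, 3, 4, 5, 6.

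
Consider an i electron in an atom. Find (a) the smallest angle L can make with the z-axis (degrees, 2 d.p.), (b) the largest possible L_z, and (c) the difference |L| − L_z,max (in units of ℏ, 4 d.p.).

I corresponds to l = 6.
cos θ_min = 6/√42, so θ_min ≈ 22.21°.
L_z,max = lℏ = 6ℏ.
|L| − L_z,max = (√42 − 6)ℏ ≈ 0.4807ℏ.

θ_min ≈ 22.21°; L_z,max = 6ℏ; |L|−L_z,max ≈ 0.4807ℏ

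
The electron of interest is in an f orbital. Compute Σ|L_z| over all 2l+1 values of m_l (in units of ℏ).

For an f orbital, l = 3.
The allowed m_l values are -3, -2, -1, 0, 1, 2, 3.
Σ|m_l| = 2·3(3+1)/2 = 12.

Σ|L_z| = 12 ℏ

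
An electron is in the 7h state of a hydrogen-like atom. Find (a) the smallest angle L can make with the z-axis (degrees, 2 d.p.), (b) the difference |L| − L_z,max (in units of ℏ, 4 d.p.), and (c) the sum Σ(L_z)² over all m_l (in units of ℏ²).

θ_min ≈ 24.09°; |L|−L_z,max ≈ 0.4772ℏ; Σ(L_z)² = 110 ℏ²

7h means n = 7, l = 5.
cos θ_min = 5/√30, so θ_min ≈ 24.09°.
|L| − L_z,max = (√30 − 5)ℏ ≈ 0.4772ℏ.
Σ m_l² = 110, so Σ(L_z)² = 110 ℏ².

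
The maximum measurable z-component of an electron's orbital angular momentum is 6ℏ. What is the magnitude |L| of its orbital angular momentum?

|L| = √42 ℏ ≈ 6.481ℏ

Since max m_l = l, l = 6.
|L| = ℏ√(l(l+1)) = √42 ℏ.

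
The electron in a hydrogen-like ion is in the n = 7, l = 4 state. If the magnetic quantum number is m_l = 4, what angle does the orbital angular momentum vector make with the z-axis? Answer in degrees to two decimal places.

θ ≈ 26.57°

|L|² = l(l+1)ℏ² = 20ℏ², so |L| = 2√5 ℏ.
L_z = m_l ℏ = 4ℏ.
cos θ = L_z/|L| = 4/√20, so θ ≈ 26.57°.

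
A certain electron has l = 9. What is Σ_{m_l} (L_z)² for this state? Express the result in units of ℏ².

The allowed m_l values are -9, -8, -7, -6, -5, -4, -3, -2, -1, 0, 1, 2, 3, 4, 5, 6, 7, 8, 9.
Σ m_l² = 2·(1 + 4 + 9 + 16 + 25 + 36 + 49 + 64 + 81) = 570.

Σ(L_z)² = 570 ℏ²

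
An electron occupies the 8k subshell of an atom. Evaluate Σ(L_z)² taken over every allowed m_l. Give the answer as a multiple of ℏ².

The 8k subshell has l = 7.
m_l runs from −7 to 7, i.e. {-7, -6, -5, -4, -3, -2, -1, 0, 1, 2, 3, 4, 5, 6, 7}.
Σ m_l² = l(l+1)(2l+1)/3 = 7·8·15/3 = 280.

Σ(L_z)² = 280 ℏ²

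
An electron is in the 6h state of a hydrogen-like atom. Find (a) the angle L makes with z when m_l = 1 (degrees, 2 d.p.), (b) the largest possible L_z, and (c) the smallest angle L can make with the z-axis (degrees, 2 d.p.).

6h means n = 6, l = 5.
For m_l = 1: cos θ = 1/√30, θ ≈ 79.48°.
L_z,max = lℏ = 5ℏ.
cos θ_min = 5/√30, so θ_min ≈ 24.09°.

θ(m_l=1) ≈ 79.48°; L_z,max = 5ℏ; θ_min ≈ 24.09°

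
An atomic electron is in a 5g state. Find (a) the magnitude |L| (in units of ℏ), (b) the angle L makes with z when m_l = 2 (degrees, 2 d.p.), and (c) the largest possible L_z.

For 5g, l = 4.
|L| = ℏ√(4·5) = 2√5 ℏ ≈ 4.472ℏ.
For m_l = 2: cos θ = 2/√20, θ ≈ 63.43°.
L_z,max = lℏ = 4ℏ.

|L| = 2√5 ℏ ≈ 4.472ℏ; θ(m_l=2) ≈ 63.43°; L_z,max = 4ℏ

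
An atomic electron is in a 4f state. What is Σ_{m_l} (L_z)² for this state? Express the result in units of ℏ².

Σ(L_z)² = 28 ℏ²

The 4f subshell has l = 3.
m_l runs from −3 to 3, i.e. {-3, -2, -1, 0, 1, 2, 3}.
Σ m_l² = l(l+1)(2l+1)/3 = 3·4·7/3 = 28.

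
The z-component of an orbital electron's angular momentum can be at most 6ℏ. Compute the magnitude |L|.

|L| = √42 ℏ ≈ 6.481ℏ

L_z,max = lℏ, so l = 6.
|L| = √(l(l+1)) ℏ = √42 ℏ.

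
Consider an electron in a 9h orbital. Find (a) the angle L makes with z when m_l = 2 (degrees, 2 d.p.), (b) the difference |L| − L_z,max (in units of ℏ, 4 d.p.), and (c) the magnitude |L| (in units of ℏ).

For 9h, l = 5.
For m_l = 2: cos θ = 2/√30, θ ≈ 68.58°.
|L| − L_z,max = (√30 − 5)ℏ ≈ 0.4772ℏ.
|L| = ℏ√(5·6) = √30 ℏ ≈ 5.477ℏ.

θ(m_l=2) ≈ 68.58°; |L|−L_z,max ≈ 0.4772ℏ; |L| = √30 ℏ ≈ 5.477ℏ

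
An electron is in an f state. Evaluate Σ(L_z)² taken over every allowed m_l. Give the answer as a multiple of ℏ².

Σ(L_z)² = 28 ℏ²

The letter f corresponds to l = 3.
m_l runs from −3 to 3, i.e. {-3, -2, -1, 0, 1, 2, 3}.
Σ m_l² = 2·(1 + 4 + 9) = 28.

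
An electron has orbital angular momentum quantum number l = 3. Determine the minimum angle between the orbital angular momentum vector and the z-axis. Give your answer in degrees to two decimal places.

|L|² = l(l+1)ℏ² = 12ℏ², so |L| = 2√3 ℏ.
The smallest angle corresponds to the largest L_z, i.e. m_l = l = 3, giving L_z = 3ℏ.
cos θ_min = 3/√12, so θ_min ≈ 30.00°.

θ_min ≈ 30.00°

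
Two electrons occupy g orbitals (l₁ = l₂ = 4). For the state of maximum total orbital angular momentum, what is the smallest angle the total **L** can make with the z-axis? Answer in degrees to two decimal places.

Angular momentum addition gives L = |l₁ − l₂|, …, l₁ + l₂.
L ∈ {0, 1, 2, 3, 4, 5, 6, 7, 8}.
The maximum is L = 8, with |L_tot| = ℏ√(8·9) = 6√2 ℏ.
The minimum angle with z is arccos(8/√72) ≈ 19.47°.

θ_min ≈ 19.47°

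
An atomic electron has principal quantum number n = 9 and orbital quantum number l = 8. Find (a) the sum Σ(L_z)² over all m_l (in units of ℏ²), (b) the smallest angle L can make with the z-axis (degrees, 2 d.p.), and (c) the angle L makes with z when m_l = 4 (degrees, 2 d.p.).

Σ m_l² = 408, so Σ(L_z)² = 408 ℏ².
cos θ_min = 8/√72, so θ_min ≈ 19.47°.
For m_l = 4: cos θ = 4/√72, θ ≈ 61.87°.

Σ(L_z)² = 408 ℏ²; θ_min ≈ 19.47°; θ(m_l=4) ≈ 61.87°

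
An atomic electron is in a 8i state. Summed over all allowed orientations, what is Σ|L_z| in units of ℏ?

Σ|L_z| = 42 ℏ

8i means n = 8, l = 6.
The allowed m_l values are -6, -5, -4, -3, -2, -1, 0, 1, 2, 3, 4, 5, 6.
Σ|m_l| = 2·6(6+1)/2 = 42.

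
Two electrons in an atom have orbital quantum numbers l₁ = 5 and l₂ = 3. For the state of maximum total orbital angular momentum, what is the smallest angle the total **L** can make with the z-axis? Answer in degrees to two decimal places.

θ_min ≈ 19.47°

Angular momentum addition gives L = |l₁ − l₂|, …, l₁ + l₂.
So L can be 2, 3, 4, 5, 6, 7, 8.
The maximum is L = 8, with |L_tot| = ℏ√(8·9) = 6√2 ℏ.
The minimum angle with z is arccos(8/√72) ≈ 19.47°.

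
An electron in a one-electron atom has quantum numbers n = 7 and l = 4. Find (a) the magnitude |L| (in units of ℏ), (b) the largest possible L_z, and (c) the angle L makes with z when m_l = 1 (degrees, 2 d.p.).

|L| = ℏ√(4·5) = 2√5 ℏ ≈ 4.472ℏ.
L_z,max = lℏ = 4ℏ.
For m_l = 1: cos θ = 1/√20, θ ≈ 77.08°.

|L| = 2√5 ℏ ≈ 4.472ℏ; L_z,max = 4ℏ; θ(m_l=1) ≈ 77.08°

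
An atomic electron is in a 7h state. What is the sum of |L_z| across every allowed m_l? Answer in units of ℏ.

The 7h subshell has l = 5.
The allowed m_l values are -5, -4, -3, -2, -1, 0, 1, 2, 3, 4, 5.
Σ|m_l| = 2·5(5+1)/2 = 30.

Σ|L_z| = 30 ℏ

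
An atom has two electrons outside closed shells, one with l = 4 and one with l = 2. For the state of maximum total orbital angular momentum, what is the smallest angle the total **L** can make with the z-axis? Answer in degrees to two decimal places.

θ_min ≈ 22.21°

The total orbital quantum number L ranges from |l₁ − l₂| to l₁ + l₂ in integer steps.
Allowed values: L = 2, 3, 4, 5, 6.
The maximum is L = 6, with |L_tot| = ℏ√(6·7) = √42 ℏ.
The minimum angle with z is arccos(6/√42) ≈ 22.21°.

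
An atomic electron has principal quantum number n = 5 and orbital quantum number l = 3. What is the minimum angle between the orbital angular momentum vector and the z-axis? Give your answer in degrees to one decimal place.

|L| = √(l(l+1)) ℏ = 2√3 ℏ.
The smallest angle corresponds to the largest L_z, i.e. m_l = l = 3, giving L_z = 3ℏ.
cos θ_min = 3/√12, so θ_min ≈ 30.0°.

θ_min ≈ 30.0°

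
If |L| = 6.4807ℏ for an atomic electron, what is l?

Since |L|² = l(l+1)ℏ², l(l+1) = 42.
l² + l − 42 = 0 ⇒ l = 6.

l = 6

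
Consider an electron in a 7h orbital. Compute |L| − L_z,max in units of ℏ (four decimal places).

For 7h, l = 5.
|L| = √30 ℏ ≈ 5.4772ℏ, while L_z,max = lℏ = 5ℏ.
The difference is (√30 − 5)ℏ ≈ 0.4772ℏ.

|L| − L_z,max ≈ 0.4772ℏ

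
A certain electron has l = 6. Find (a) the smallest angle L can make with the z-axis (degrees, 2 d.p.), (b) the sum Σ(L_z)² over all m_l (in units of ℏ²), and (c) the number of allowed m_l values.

cos θ_min = 6/√42, so θ_min ≈ 22.21°.
Σ m_l² = 182, so Σ(L_z)² = 182 ℏ².
There are 2l+1 = 13 values of m_l.

θ_min ≈ 22.21°; Σ(L_z)² = 182 ℏ²; 13 values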